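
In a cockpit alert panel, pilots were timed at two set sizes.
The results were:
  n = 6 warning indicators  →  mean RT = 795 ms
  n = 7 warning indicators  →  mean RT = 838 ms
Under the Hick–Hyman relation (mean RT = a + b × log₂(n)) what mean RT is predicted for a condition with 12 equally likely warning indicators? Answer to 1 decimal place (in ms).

RT is linear in log₂ n, so two points fix the line:
  b = (838 − 795) / (log₂ 7 − log₂ 6) = 43 / (2.8074 − 2.5850) = 193.352 ms/bit
  a = 795 − 193.352 × 2.5850 = 295.193 ms
Then RT(12) = 295.193 + 193.352 × log₂ 12 = 295.193 + 193.352 × 3.5850 ≈ 988.352 ms.

988.4 ms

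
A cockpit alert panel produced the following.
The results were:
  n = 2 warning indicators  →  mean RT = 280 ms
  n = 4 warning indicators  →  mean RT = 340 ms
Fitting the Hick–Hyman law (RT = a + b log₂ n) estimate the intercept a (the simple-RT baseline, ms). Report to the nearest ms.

220 ms

b = (RT₂ − RT₁)/(log₂ n₂ − log₂ n₁) = (340 − 280)/(2 − 1) = 60 ms/bit.
Intercept: a = 280 − 60·log₂(2) = 220.000 ms.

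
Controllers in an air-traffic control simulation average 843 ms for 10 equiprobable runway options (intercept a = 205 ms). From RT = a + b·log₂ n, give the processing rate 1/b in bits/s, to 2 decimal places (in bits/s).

b = (843 − 205)/log₂ 10 = 638/3.3219 = 192.057 ms per bit = 0.19206 s/bit; the reciprocal is 5.207 bits/s.

5.21 bits/s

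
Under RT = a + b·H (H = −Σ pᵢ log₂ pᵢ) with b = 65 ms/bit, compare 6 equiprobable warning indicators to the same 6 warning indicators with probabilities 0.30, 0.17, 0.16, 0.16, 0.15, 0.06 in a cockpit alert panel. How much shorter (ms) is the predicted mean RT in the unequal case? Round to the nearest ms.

Equiprobable entropy H₀ = log₂ 6 = 2.5850 bits.
Skewed entropy H = −Σ pᵢ log₂ pᵢ = 2.4558 bits.
ΔRT = b·(H₀ − H) = 65 × 0.1292 = 8.40 ms.

8 ms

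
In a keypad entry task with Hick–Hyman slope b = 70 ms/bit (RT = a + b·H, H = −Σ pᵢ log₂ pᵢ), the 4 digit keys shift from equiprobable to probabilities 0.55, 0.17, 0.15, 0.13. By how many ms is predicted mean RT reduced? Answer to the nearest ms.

Equiprobable entropy H₀ = log₂ 4 = 2.0000 bits.
Skewed entropy H = −Σ pᵢ log₂ pᵢ = 1.7021 bits.
ΔRT = b·(H₀ − H) = 70 × 0.2979 = 20.85 ms.

21 ms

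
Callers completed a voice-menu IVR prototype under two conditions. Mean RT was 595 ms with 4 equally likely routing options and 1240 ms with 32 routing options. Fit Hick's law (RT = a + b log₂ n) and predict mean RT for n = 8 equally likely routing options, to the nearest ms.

810 ms

Solve the two-equation system in a and b:
  b = (1240 − 595) / (log₂ 32 − log₂ 4) = 645 / (5 − 2) = 215 ms/bit
  a = 595 − 215 × 2 = 165 ms
Then RT(8) = 165 + 215 × log₂ 8 = 165 + 215 × 3 ≈ 810.000 ms.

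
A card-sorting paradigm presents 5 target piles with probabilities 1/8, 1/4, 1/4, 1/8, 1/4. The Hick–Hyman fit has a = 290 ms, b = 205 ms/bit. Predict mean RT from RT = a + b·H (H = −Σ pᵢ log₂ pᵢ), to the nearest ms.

751 ms

H = −Σ pᵢ log₂ pᵢ = 0.125·3 + 0.25·2 + 0.25·2 + 0.125·3 + 0.25·2 = 2.250 bits.
RT = 290 + 205 × 2.250 = 751.25 ms.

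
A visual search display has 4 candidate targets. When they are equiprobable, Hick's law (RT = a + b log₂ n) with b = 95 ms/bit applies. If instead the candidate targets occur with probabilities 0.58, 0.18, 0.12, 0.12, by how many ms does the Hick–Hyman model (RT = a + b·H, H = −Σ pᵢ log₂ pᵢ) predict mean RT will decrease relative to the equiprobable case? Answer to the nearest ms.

Equiprobable entropy H₀ = log₂ 4 = 2.0000 bits.
Skewed entropy H = −Σ pᵢ log₂ pᵢ = 1.6352 bits.
ΔRT = b·(H₀ − H) = 95 × 0.3648 = 34.65 ms.

35 ms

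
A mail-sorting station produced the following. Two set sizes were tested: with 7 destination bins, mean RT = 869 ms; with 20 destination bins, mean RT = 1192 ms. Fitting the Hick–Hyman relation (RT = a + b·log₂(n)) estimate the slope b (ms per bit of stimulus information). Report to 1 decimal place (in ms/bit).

213.3 ms/bit

b = (RT₂ − RT₁)/(log₂ n₂ − log₂ n₁) = (1192 − 869)/(4.3219 − 2.8074) = 213.261 ms/bit.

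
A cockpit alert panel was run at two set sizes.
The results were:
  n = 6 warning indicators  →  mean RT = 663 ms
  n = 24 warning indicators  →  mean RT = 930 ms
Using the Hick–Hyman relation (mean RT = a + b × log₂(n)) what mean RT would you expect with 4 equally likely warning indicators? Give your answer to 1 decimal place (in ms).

RT is linear in log₂ n, so two points fix the line:
  b = (930 − 663) / (log₂ 24 − log₂ 6) = 267 / (4.5850 − 2.5850) = 133.500 ms/bit
  a = 663 − 133.500 × 2.5850 = 317.908 ms
Then RT(4) = 317.908 + 133.500 × log₂ 4 = 317.908 + 133.500 × 2 ≈ 584.908 ms.

584.9 ms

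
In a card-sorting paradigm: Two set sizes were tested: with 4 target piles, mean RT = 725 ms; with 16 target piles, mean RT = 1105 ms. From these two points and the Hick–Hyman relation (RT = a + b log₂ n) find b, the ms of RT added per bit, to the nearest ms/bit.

190 ms/bit

b = (RT₂ − RT₁)/(log₂ n₂ − log₂ n₁) = (1105 − 725)/(4 − 2) = 190 ms/bit.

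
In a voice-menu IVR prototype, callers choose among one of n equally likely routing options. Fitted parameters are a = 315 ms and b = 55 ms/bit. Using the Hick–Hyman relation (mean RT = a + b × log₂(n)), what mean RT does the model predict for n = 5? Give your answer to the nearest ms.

log₂(5) = 2.3219 bits, so RT = 315 + 55 × 2.3219 ≈ 442.706 ms.

443 ms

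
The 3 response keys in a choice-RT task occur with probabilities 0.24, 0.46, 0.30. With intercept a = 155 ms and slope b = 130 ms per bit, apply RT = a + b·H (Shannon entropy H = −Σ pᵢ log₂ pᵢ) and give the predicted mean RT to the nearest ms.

Entropy contributions −pᵢ log₂ pᵢ: 0.4941, 0.5153, 0.5211; sum H = 1.5306 bits.
RT = a + bH = 155 + 130·1.5306 = 353.97 ms.

354 ms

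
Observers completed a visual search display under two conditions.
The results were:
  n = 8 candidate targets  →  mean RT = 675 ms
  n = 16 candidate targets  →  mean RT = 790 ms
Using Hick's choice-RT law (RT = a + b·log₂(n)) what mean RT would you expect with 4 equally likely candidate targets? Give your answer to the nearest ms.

560 ms

RT is linear in log₂ n, so two points fix the line:
  b = (790 − 675) / (log₂ 16 − log₂ 8) = 115 / (4 − 3) = 115 ms/bit
  a = 675 − 115 × 3 = 330 ms
Then RT(4) = 330 + 115 × log₂ 4 = 330 + 115 × 2 ≈ 560.000 ms.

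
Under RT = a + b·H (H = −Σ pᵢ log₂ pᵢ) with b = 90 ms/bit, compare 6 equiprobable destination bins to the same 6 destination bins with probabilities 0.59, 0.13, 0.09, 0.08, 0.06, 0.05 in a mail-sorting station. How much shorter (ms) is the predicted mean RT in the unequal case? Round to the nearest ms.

62 ms

The RT saving is b·ΔH. Equiprobable H₀ = log₂(6) = 2.5850 bits; with the given probabilities H = 1.8956 bits.
b·(H₀ − H) = 90 × (2.5850 − 1.8956) = 62.05 ms.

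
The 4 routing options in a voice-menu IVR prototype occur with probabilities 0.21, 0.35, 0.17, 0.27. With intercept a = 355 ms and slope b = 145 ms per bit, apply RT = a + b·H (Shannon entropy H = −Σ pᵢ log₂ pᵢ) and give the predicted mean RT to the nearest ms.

637 ms

H = 0.21·log₂(1/0.21) + 0.35·log₂(1/0.35) + 0.17·log₂(1/0.17) + 0.27·log₂(1/0.27) = 1.9475 bits.
RT = 355 + 145 × 1.9475 = 637.39 ms.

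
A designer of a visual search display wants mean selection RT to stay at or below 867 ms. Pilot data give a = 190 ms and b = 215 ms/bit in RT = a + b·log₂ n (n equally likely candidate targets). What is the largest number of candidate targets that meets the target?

8

Set 190 + 215·log₂ n ≤ 867 → log₂ n ≤ (867 − 190)/215 = 3.1488.
So n ≤ 2^3.1488 = 8.869; the largest integer n is 8.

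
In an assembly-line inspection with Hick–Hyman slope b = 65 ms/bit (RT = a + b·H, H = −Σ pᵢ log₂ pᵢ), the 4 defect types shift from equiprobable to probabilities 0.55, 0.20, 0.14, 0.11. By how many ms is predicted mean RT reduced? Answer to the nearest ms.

Equiprobable entropy H₀ = log₂ 4 = 2.0000 bits.
Skewed entropy H = −Σ pᵢ log₂ pᵢ = 1.6862 bits.
ΔRT = b·(H₀ − H) = 65 × 0.3138 = 20.40 ms.

20 ms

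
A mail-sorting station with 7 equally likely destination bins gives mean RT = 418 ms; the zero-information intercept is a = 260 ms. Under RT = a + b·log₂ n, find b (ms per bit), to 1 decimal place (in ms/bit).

b = (418 − 260) / log₂(7) = 158 / 2.8074 = 56.281 ms/bit.

56.3 ms/bit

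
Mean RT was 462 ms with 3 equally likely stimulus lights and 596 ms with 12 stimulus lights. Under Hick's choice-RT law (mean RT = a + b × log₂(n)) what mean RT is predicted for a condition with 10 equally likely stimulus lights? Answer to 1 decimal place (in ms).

578.4 ms

Fit slope and intercept:
  b = (596 − 462) / (log₂ 12 − log₂ 3) = 134 / (3.5850 − 1.5850) = 67.000 ms/bit
  a = 462 − 67.000 × 1.5850 = 355.808 ms
Then RT(10) = 355.808 + 67.000 × log₂ 10 = 355.808 + 67.000 × 3.3219 ≈ 578.377 ms.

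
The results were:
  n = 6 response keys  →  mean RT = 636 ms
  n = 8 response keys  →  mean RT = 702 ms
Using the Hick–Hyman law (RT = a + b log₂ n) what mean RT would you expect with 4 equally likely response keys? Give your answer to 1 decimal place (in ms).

543.0 ms

Solve the two-equation system in a and b:
  b = (702 − 636) / (log₂ 8 − log₂ 6) = 66 / (3 − 2.5850) = 159.022 ms/bit
  a = 636 − 159.022 × 2.5850 = 224.935 ms
Then RT(4) = 224.935 + 159.022 × log₂ 4 = 224.935 + 159.022 × 2 ≈ 542.978 ms.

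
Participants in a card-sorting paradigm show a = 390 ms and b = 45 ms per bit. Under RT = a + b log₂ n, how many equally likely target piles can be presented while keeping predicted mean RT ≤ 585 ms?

20

45·log₂ n ≤ 585 − 390 = 195, giving log₂ n ≤ 4.3333 and n ≤ 20.159. The largest whole number is 20.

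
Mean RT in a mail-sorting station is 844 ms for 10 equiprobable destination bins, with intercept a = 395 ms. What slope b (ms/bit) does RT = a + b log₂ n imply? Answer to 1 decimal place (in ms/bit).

135.2 ms/bit

b = (844 − 395) / log₂(10) = 449 / 3.3219 = 135.162 ms/bit.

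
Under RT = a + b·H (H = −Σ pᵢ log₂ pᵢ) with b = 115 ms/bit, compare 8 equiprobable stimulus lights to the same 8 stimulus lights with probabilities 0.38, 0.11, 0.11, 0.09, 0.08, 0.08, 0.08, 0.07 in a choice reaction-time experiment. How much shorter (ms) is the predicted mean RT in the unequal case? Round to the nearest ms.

36 ms

Equiprobable entropy H₀ = log₂ 8 = 3.0000 bits.
Skewed entropy H = −Σ pᵢ log₂ pᵢ = 2.6868 bits.
ΔRT = b·(H₀ − H) = 115 × 0.3132 = 36.02 ms.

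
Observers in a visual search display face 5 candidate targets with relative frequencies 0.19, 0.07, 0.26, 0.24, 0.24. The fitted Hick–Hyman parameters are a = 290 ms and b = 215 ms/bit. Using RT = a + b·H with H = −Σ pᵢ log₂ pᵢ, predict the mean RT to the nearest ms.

767 ms

Entropy contributions −pᵢ log₂ pᵢ: 0.4552, 0.2686, 0.5053, 0.4941, 0.4941; sum H = 2.2173 bits.
RT = a + bH = 290 + 215·2.2173 = 766.73 ms.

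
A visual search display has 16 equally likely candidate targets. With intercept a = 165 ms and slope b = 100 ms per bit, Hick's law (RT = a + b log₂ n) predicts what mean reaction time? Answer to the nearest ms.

565 ms

log₂(16) = 4 bits, so RT = 165 + 100 × 4 ≈ 565.000 ms.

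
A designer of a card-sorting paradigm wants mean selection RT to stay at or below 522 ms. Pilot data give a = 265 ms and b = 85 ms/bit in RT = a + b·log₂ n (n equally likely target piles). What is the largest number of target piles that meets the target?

8

Set 265 + 85·log₂ n ≤ 522 → log₂ n ≤ (522 − 265)/85 = 3.0235.
So n ≤ 2^3.0235 = 8.132; the largest integer n is 8.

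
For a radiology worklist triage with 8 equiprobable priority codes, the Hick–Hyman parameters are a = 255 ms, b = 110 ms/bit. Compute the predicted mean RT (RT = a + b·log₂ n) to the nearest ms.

585 ms

log₂(8) = 3 bits, so RT = 255 + 110 × 3 ≈ 585.000 ms.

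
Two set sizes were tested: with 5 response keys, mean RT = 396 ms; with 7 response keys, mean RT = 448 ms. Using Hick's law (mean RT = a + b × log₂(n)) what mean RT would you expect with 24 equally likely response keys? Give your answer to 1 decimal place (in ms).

638.4 ms

Solve the two-equation system in a and b:
  b = (448 − 396) / (log₂ 7 − log₂ 5) = 52 / (2.8074 − 2.3219) = 107.122 ms/bit
  a = 396 − 107.122 × 2.3219 = 147.270 ms
Then RT(24) = 147.270 + 107.122 × log₂ 24 = 147.270 + 107.122 × 4.5850 ≈ 638.421 ms.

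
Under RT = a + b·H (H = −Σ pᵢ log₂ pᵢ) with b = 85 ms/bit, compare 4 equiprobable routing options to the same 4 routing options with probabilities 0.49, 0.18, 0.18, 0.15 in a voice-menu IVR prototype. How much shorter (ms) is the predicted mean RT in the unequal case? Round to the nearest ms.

Equiprobable entropy H₀ = log₂ 4 = 2.0000 bits.
Skewed entropy H = −Σ pᵢ log₂ pᵢ = 1.8054 bits.
ΔRT = b·(H₀ − H) = 85 × 0.1946 = 16.54 ms.

17 ms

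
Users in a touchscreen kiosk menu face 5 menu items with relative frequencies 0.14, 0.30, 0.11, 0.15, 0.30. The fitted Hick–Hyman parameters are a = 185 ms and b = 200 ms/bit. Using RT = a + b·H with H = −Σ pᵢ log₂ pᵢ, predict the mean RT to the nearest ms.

625 ms

Entropy contributions −pᵢ log₂ pᵢ: 0.3971, 0.5211, 0.3503, 0.4105, 0.5211; sum H = 2.2001 bits.
RT = a + bH = 185 + 200·2.2001 = 625.02 ms.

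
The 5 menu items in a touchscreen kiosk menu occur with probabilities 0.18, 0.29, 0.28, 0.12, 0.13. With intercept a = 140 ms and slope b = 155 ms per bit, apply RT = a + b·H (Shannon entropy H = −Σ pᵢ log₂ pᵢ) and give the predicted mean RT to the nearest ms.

Entropy contributions −pᵢ log₂ pᵢ: 0.4453, 0.5179, 0.5142, 0.3671, 0.3826; sum H = 2.2271 bits.
RT = a + bH = 140 + 155·2.2271 = 485.21 ms.

485 ms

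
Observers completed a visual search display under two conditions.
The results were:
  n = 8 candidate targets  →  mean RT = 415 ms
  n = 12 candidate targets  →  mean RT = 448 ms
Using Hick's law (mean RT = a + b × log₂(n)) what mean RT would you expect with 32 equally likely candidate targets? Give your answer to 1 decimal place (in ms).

527.8 ms

With log₂ n on the abscissa the relation is linear; from the two conditions:
  b = (448 − 415) / (log₂ 12 − log₂ 8) = 33 / (3.5850 − 3) = 56.414 ms/bit
  a = 415 − 56.414 × 3 = 245.758 ms
Then RT(32) = 245.758 + 56.414 × log₂ 32 = 245.758 + 56.414 × 5 ≈ 527.828 ms.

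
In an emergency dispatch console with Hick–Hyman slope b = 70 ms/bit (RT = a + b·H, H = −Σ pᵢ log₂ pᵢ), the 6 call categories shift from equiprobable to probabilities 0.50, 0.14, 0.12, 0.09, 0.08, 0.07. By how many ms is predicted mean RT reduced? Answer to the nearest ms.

31 ms

The RT saving is b·ΔH. Equiprobable H₀ = log₂(6) = 2.5850 bits; with the given probabilities H = 2.1369 bits.
b·(H₀ − H) = 70 × (2.5850 − 2.1369) = 31.36 ms.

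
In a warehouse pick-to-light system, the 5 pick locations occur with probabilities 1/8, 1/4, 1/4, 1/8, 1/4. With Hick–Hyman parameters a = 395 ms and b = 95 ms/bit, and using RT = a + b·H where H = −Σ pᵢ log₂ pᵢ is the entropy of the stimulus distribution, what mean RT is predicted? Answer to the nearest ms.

Each term −pᵢ log₂ pᵢ: 0.125·3 + 0.25·2 + 0.25·2 + 0.125·3 + 0.25·2; summed, H = 2.250 bits.
Mean RT = a + bH = 395 + 95·2.250 = 608.75 ms.

609 ms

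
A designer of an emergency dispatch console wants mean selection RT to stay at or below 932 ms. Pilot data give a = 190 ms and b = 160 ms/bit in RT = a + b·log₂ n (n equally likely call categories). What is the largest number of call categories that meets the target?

24

160·log₂ n ≤ 932 − 190 = 742, giving log₂ n ≤ 4.6375 and n ≤ 24.890. The largest whole number is 24.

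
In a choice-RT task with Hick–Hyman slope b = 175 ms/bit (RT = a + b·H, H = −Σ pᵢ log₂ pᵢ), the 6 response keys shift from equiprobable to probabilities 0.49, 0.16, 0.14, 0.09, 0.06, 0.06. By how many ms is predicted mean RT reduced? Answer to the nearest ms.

The RT saving is b·ΔH. Equiprobable H₀ = log₂(6) = 2.5850 bits; with the given probabilities H = 2.1241 bits.
b·(H₀ − H) = 175 × (2.5850 − 2.1241) = 80.65 ms.

81 ms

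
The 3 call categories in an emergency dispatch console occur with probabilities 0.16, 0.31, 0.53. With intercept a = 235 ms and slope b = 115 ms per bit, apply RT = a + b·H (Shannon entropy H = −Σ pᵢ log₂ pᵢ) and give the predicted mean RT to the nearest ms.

Entropy contributions −pᵢ log₂ pᵢ: 0.4230, 0.5238, 0.4854; sum H = 1.4323 bits.
RT = a + bH = 235 + 115·1.4323 = 399.71 ms.

400 ms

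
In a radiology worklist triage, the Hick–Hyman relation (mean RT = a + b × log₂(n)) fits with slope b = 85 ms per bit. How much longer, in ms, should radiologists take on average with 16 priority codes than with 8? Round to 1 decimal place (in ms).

85.0 ms

Only the slope matters, since a is common to both: ΔRT = b·log₂(n₂/n₁).
log₂(16) − log₂(8) = log₂(16/8) = log₂(2) = 1.
ΔRT = 85 × 1.0000 = 85.000 ms.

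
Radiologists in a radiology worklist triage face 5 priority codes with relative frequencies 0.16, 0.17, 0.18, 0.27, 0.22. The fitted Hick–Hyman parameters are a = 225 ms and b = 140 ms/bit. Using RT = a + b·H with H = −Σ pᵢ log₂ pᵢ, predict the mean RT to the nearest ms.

H = 0.16·log₂(1/0.16) + 0.17·log₂(1/0.17) + 0.18·log₂(1/0.18) + 0.27·log₂(1/0.27) + 0.22·log₂(1/0.22) = 2.2935 bits.
RT = 225 + 140 × 2.2935 = 546.09 ms.

546 ms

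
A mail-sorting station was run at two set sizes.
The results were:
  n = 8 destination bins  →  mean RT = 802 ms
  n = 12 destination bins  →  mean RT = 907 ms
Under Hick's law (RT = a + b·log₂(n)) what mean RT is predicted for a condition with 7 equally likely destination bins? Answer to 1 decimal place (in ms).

767.4 ms

RT is linear in log₂ n, so two points fix the line:
  b = (907 − 802) / (log₂ 12 − log₂ 8) = 105 / (3.5850 − 3) = 179.499 ms/bit
  a = 802 − 179.499 × 3 = 263.504 ms
Then RT(7) = 263.504 + 179.499 × log₂ 7 = 263.504 + 179.499 × 2.8074 ≈ 767.420 ms.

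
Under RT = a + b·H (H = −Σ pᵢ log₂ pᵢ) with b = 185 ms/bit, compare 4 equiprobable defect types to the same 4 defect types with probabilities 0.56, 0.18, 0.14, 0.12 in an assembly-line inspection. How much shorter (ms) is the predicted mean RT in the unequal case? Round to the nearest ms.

The RT saving is b·ΔH. Equiprobable H₀ = log₂(4) = 2.0000 bits; with the given probabilities H = 1.6779 bits.
b·(H₀ − H) = 185 × (2.0000 − 1.6779) = 59.58 ms.

60 ms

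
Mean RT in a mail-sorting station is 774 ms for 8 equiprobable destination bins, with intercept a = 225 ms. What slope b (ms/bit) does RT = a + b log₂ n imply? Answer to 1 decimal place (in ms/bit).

b = (774 − 225) / log₂(8) = 549 / 3 = 183.000 ms/bit.

183.0 ms/bit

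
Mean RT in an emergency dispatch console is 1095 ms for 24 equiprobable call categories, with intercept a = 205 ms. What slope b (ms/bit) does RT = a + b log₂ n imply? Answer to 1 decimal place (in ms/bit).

194.1 ms/bit

24 alternatives carry log₂ 24 = 4.5850 bits; the choice cost is 1095 − 205 = 890 ms, so b = 890/4.5850 = 194.113 ms/bit.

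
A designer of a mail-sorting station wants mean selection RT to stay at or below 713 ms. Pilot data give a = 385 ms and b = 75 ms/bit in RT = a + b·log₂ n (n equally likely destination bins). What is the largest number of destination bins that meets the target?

Information budget: (713 − 385)/75 = 4.3733 bits, so n ≤ 2^4.3733 = 20.725 → at most 20.

20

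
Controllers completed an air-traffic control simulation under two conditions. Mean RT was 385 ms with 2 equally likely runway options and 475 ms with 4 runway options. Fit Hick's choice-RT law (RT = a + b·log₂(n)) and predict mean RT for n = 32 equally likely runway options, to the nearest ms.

RT is linear in log₂ n, so two points fix the line:
  b = (475 − 385) / (log₂ 4 − log₂ 2) = 90 / (2 − 1) = 90 ms/bit
  a = 385 − 90 × 1 = 295 ms
Then RT(32) = 295 + 90 × log₂ 32 = 295 + 90 × 5 ≈ 745.000 ms.

745 ms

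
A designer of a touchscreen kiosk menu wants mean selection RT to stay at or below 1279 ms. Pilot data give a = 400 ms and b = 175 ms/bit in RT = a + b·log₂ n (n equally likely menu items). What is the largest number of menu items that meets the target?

175·log₂ n ≤ 1279 − 400 = 879, giving log₂ n ≤ 5.0229 and n ≤ 32.511. The largest whole number is 32.

32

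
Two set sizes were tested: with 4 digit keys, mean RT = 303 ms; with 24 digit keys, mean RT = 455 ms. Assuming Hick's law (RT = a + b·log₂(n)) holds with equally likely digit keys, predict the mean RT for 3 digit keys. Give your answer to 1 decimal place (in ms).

278.6 ms

With log₂ n on the abscissa the relation is linear; from the two conditions:
  b = (455 − 303) / (log₂ 24 − log₂ 4) = 152 / (4.5850 − 2) = 58.802 ms/bit
  a = 303 − 58.802 × 2 = 185.397 ms
Then RT(3) = 185.397 + 58.802 × log₂ 3 = 185.397 + 58.802 × 1.5850 ≈ 278.595 ms.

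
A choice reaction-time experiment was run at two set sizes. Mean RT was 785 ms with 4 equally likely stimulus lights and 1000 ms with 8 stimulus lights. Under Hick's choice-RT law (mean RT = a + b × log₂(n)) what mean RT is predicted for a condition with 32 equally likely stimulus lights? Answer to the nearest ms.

1430 ms

Solve the two-equation system in a and b:
  b = (1000 − 785) / (log₂ 8 − log₂ 4) = 215 / (3 − 2) = 215 ms/bit
  a = 785 − 215 × 2 = 355 ms
Then RT(32) = 355 + 215 × log₂ 32 = 355 + 215 × 5 ≈ 1430.000 ms.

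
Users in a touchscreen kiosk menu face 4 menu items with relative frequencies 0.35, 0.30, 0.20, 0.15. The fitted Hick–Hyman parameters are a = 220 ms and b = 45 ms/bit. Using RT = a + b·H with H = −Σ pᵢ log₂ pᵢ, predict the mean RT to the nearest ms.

307 ms

Entropy contributions −pᵢ log₂ pᵢ: 0.5301, 0.5211, 0.4644, 0.4105; sum H = 1.9261 bits.
RT = a + bH = 220 + 45·1.9261 = 306.68 ms.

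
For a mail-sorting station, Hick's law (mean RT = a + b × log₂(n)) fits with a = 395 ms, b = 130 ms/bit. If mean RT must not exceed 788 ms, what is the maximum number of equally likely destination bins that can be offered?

Set 395 + 130·log₂ n ≤ 788 → log₂ n ≤ (788 − 395)/130 = 3.0231.
So n ≤ 2^3.0231 = 8.129; the largest integer n is 8.

8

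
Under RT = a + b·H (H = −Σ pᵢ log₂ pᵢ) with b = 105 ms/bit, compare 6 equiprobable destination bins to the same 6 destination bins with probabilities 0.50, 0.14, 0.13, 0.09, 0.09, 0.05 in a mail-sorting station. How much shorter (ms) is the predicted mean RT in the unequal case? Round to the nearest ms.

Equiprobable entropy H₀ = log₂ 6 = 2.5850 bits.
Skewed entropy H = −Σ pᵢ log₂ pᵢ = 2.1212 bits.
ΔRT = b·(H₀ − H) = 105 × 0.4638 = 48.70 ms.

49 ms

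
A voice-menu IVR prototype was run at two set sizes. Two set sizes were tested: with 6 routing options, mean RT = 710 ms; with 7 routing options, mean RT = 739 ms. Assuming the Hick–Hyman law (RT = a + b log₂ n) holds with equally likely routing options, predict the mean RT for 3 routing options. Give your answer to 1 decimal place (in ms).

579.6 ms

Fit slope and intercept:
  b = (739 − 710) / (log₂ 7 − log₂ 6) = 29 / (2.8074 − 2.5850) = 130.400 ms/bit
  a = 710 − 130.400 × 2.5850 = 372.921 ms
Then RT(3) = 372.921 + 130.400 × log₂ 3 = 372.921 + 130.400 × 1.5850 ≈ 579.600 ms.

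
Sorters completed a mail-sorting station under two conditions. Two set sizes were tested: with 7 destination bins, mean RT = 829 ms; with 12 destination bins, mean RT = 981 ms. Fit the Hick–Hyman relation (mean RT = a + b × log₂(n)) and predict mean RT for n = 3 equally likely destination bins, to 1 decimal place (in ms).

590.1 ms

Fit slope and intercept:
  b = (981 − 829) / (log₂ 12 − log₂ 7) = 152 / (3.5850 − 2.8074) = 195.471 ms/bit
  a = 829 − 195.471 × 2.8074 = 280.243 ms
Then RT(3) = 280.243 + 195.471 × log₂ 3 = 280.243 + 195.471 × 1.5850 ≈ 590.057 ms.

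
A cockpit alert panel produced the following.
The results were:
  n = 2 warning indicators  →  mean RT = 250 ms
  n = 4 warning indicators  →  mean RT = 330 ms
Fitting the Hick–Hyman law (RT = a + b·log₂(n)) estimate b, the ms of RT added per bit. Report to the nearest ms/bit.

80 ms/bit

Slope: b = (330 − 250) / (log₂ 4 − log₂ 2) = 80/1.0000 = 80 ms/bit.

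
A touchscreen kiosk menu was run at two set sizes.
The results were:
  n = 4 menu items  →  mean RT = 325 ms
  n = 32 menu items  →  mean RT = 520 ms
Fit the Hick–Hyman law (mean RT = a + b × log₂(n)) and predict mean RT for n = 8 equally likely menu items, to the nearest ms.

Solve the two-equation system in a and b:
  b = (520 − 325) / (log₂ 32 − log₂ 4) = 195 / (5 − 2) = 65 ms/bit
  a = 325 − 65 × 2 = 195 ms
Then RT(8) = 195 + 65 × log₂ 8 = 195 + 65 × 3 ≈ 390.000 ms.

390 ms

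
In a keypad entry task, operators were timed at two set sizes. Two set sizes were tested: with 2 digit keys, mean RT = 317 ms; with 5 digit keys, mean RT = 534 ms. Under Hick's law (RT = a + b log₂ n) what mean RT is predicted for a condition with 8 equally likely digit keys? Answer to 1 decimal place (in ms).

Fit slope and intercept:
  b = (534 − 317) / (log₂ 5 − log₂ 2) = 217 / (2.3219 − 1) = 164.154 ms/bit
  a = 317 − 164.154 × 1 = 152.846 ms
Then RT(8) = 152.846 + 164.154 × log₂ 8 = 152.846 + 164.154 × 3 ≈ 645.308 ms.

645.3 ms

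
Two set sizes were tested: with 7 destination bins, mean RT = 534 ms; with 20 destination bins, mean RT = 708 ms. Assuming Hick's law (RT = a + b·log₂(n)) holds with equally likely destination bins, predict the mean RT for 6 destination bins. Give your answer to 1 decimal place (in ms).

508.5 ms

RT is linear in log₂ n, so two points fix the line:
  b = (708 − 534) / (log₂ 20 − log₂ 7) = 174 / (4.3219 − 2.8074) = 114.884 ms/bit
  a = 534 − 114.884 × 2.8074 = 211.480 ms
Then RT(6) = 211.480 + 114.884 × log₂ 6 = 211.480 + 114.884 × 2.5850 ≈ 508.451 ms.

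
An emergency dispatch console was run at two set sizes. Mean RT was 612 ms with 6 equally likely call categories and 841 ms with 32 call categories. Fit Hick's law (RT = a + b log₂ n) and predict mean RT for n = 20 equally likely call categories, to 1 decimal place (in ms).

776.7 ms

RT is linear in log₂ n, so two points fix the line:
  b = (841 − 612) / (log₂ 32 − log₂ 6) = 229 / (5 − 2.5850) = 94.823 ms/bit
  a = 612 − 94.823 × 2.5850 = 366.887 ms
Then RT(20) = 366.887 + 94.823 × log₂ 20 = 366.887 + 94.823 × 4.3219 ≈ 776.703 ms.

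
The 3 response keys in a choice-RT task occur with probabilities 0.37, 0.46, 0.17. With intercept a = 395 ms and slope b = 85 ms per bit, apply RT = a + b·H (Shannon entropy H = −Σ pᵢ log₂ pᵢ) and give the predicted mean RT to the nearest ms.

521 ms

H = 0.37·log₂(1/0.37) + 0.46·log₂(1/0.46) + 0.17·log₂(1/0.17) = 1.4807 bits.
RT = 395 + 85 × 1.4807 = 520.86 ms.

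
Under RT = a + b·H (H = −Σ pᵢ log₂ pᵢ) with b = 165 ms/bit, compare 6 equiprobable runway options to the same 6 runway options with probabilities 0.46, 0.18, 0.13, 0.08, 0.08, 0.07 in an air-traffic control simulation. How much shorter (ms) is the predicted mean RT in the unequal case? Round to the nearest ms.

64 ms

The RT saving is b·ΔH. Equiprobable H₀ = log₂(6) = 2.5850 bits; with the given probabilities H = 2.1949 bits.
b·(H₀ − H) = 165 × (2.5850 − 2.1949) = 64.37 ms.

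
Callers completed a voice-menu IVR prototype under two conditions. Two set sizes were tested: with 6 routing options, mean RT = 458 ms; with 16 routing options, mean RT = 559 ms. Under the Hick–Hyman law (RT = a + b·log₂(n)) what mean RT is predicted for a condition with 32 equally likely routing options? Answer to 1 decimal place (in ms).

With log₂ n on the abscissa the relation is linear; from the two conditions:
  b = (559 − 458) / (log₂ 16 − log₂ 6) = 101 / (4 − 2.5850) = 71.376 ms/bit
  a = 458 − 71.376 × 2.5850 = 273.495 ms
Then RT(32) = 273.495 + 71.376 × log₂ 32 = 273.495 + 71.376 × 5 ≈ 630.376 ms.

630.4 ms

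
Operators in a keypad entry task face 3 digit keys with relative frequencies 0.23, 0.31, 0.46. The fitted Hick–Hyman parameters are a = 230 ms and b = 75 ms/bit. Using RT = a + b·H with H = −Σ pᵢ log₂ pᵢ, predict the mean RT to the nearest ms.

345 ms

Entropy contributions −pᵢ log₂ pᵢ: 0.4877, 0.5238, 0.5153; sum H = 1.5268 bits.
RT = a + bH = 230 + 75·1.5268 = 344.51 ms.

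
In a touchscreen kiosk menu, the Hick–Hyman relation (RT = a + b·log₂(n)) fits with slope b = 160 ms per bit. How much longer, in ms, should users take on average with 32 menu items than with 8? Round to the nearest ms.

The intercept a cancels: ΔRT = b·(log₂ n₂ − log₂ n₁) = b·log₂(n₂/n₁).
log₂(32) − log₂(8) = log₂(32/8) = log₂(4) = 2.
ΔRT = 160 × 2.0000 = 320.000 ms.

320 ms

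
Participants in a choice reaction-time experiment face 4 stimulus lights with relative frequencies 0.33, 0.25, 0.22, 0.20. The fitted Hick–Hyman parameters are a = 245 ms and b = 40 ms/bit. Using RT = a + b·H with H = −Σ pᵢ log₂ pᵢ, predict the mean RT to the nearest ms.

H = 0.33·log₂(1/0.33) + 0.25·log₂(1/0.25) + 0.22·log₂(1/0.22) + 0.20·log₂(1/0.20) = 1.9728 bits.
RT = 245 + 40 × 1.9728 = 323.91 ms.

324 ms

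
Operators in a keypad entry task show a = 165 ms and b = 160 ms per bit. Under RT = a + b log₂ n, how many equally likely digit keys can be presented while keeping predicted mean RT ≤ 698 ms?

Information budget: (698 − 165)/160 = 3.3312 bits, so n ≤ 2^3.3312 = 10.065 → at most 10.

10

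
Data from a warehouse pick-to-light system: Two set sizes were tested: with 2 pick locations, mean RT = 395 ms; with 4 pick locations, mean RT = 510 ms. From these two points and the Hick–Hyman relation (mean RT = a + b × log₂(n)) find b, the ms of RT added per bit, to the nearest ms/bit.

Slope: b = (510 − 395) / (log₂ 4 − log₂ 2) = 115/1.0000 = 115 ms/bit.

115 ms/bit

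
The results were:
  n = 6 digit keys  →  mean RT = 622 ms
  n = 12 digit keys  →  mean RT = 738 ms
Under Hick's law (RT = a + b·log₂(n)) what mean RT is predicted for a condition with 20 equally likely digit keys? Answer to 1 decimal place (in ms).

With log₂ n on the abscissa the relation is linear; from the two conditions:
  b = (738 − 622) / (log₂ 12 − log₂ 6) = 116 / (3.5850 − 2.5850) = 116.000 ms/bit
  a = 622 − 116.000 × 2.5850 = 322.144 ms
Then RT(20) = 322.144 + 116.000 × log₂ 20 = 322.144 + 116.000 × 4.3219 ≈ 823.488 ms.

823.5 ms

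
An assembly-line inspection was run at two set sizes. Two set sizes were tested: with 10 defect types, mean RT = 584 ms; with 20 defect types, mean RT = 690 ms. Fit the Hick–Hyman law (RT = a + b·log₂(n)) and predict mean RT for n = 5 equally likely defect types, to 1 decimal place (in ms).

Fit slope and intercept:
  b = (690 − 584) / (log₂ 20 − log₂ 10) = 106 / (4.3219 − 3.3219) = 106.000 ms/bit
  a = 584 − 106.000 × 3.3219 = 231.876 ms
Then RT(5) = 231.876 + 106.000 × log₂ 5 = 231.876 + 106.000 × 2.3219 ≈ 478.000 ms.

478.0 ms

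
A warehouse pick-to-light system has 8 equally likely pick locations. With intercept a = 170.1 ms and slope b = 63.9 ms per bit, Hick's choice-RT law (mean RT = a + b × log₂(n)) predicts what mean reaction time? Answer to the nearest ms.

log₂(8) = 3 bits, so RT = 170.1 + 63.9 × 3 ≈ 361.800 ms.

362 ms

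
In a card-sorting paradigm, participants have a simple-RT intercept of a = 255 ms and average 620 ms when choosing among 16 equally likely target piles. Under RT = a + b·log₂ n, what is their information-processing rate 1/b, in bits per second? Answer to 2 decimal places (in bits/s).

10.96 bits/s

Choice component = 620 − 255 = 365 ms over log₂(16) = 4 bits.
b = 365 / 4 = 91.250 ms/bit, so 1/b = 10.959 bits/s.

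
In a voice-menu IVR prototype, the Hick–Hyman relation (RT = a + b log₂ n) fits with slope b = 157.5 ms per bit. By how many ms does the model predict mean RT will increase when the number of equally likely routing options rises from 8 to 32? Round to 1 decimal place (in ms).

ΔRT = (a + b log₂ n₂) − (a + b log₂ n₁) = b·(log₂ n₂ − log₂ n₁).
log₂(32) − log₂(8) = log₂(32/8) = log₂(4) = 2.
ΔRT = 157.5 × 2.0000 = 315.000 ms.

315.0 ms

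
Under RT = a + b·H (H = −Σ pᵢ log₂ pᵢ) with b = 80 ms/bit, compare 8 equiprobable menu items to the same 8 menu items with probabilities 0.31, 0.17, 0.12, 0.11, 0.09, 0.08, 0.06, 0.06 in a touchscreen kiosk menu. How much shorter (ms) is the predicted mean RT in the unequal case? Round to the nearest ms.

19 ms

Equiprobable entropy H₀ = log₂ 8 = 3.0000 bits.
Skewed entropy H = −Σ pᵢ log₂ pᵢ = 2.7670 bits.
ΔRT = b·(H₀ − H) = 80 × 0.2330 = 18.64 ms.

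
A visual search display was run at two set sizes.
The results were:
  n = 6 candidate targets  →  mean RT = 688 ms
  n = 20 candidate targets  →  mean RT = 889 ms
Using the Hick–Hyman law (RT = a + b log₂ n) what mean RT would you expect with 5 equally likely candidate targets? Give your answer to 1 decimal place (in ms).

657.6 ms

Solve the two-equation system in a and b:
  b = (889 − 688) / (log₂ 20 − log₂ 6) = 201 / (4.3219 − 2.5850) = 115.719 ms/bit
  a = 688 − 115.719 × 2.5850 = 388.871 ms
Then RT(5) = 388.871 + 115.719 × log₂ 5 = 388.871 + 115.719 × 2.3219 ≈ 657.562 ms.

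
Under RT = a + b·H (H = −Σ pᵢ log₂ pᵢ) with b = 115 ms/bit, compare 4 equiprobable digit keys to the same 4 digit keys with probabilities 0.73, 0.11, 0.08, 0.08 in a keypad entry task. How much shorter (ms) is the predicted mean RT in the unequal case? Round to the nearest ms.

The RT saving is b·ΔH. Equiprobable H₀ = log₂(4) = 2.0000 bits; with the given probabilities H = 1.2647 bits.
b·(H₀ − H) = 115 × (2.0000 − 1.2647) = 84.55 ms.

85 ms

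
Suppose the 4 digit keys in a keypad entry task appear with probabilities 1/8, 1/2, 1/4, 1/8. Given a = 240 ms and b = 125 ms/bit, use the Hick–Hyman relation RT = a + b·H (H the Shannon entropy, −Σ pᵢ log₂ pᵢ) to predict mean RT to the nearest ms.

459 ms

Each term −pᵢ log₂ pᵢ: 0.125·3 + 0.5·1 + 0.25·2 + 0.125·3; summed, H = 1.750 bits.
Mean RT = a + bH = 240 + 125·1.750 = 458.75 ms.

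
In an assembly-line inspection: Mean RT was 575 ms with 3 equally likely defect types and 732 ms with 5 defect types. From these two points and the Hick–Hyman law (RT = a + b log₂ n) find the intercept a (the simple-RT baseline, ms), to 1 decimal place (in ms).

b = (RT₂ − RT₁)/(log₂ n₂ − log₂ n₁) = (732 − 575)/(2.3219 − 1.5850) = 213.036 ms/bit.
Intercept: a = 575 − 213.036·log₂(3) = 237.346 ms.

237.3 ms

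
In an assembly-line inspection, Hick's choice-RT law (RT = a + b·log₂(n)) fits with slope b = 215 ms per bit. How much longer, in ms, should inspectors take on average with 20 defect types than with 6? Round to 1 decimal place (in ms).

373.4 ms

Only the slope matters, since a is common to both: ΔRT = b·log₂(n₂/n₁).
log₂(20) − log₂(6) = 4.3219 − 2.5850 = 1.7370.
ΔRT = 215 × 1.7370 = 373.448 ms.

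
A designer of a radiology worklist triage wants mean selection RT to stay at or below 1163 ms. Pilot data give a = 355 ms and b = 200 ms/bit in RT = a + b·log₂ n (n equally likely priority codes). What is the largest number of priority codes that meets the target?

200·log₂ n ≤ 1163 − 355 = 808, giving log₂ n ≤ 4.0400 and n ≤ 16.450. The largest whole number is 16.

16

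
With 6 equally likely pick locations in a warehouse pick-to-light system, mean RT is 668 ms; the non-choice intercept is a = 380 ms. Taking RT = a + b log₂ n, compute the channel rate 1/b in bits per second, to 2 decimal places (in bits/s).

Choice component = 668 − 380 = 288 ms over log₂(6) = 2.5850 bits.
b = 288 / 2.5850 = 111.414 ms/bit, so 1/b = 8.976 bits/s.

8.98 bits/s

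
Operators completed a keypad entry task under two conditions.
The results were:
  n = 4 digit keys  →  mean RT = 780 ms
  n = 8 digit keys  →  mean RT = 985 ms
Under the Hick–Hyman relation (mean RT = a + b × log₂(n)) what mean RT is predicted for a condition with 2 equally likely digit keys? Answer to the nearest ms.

575 ms

Solve the two-equation system in a and b:
  b = (985 − 780) / (log₂ 8 − log₂ 4) = 205 / (3 − 2) = 205 ms/bit
  a = 780 − 205 × 2 = 370 ms
Then RT(2) = 370 + 205 × log₂ 2 = 370 + 205 × 1 ≈ 575.000 ms.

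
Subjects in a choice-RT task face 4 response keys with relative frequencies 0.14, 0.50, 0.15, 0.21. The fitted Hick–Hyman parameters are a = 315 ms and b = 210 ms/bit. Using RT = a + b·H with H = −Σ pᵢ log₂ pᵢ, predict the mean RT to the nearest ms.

689 ms

Entropy contributions −pᵢ log₂ pᵢ: 0.3971, 0.5000, 0.4105, 0.4728; sum H = 1.7805 bits.
RT = a + bH = 315 + 210·1.7805 = 688.90 ms.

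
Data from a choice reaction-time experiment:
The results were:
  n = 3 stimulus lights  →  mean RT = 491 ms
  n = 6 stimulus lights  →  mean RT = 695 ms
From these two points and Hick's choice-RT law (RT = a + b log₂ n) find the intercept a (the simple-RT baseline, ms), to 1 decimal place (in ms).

b = (RT₂ − RT₁)/(log₂ n₂ − log₂ n₁) = (695 − 491)/(2.5850 − 1.5850) = 204.000 ms/bit.
a = RT₁ − b·log₂ n₁ = 491 − 204.000 × 1.5850 = 167.668 ms.

167.7 ms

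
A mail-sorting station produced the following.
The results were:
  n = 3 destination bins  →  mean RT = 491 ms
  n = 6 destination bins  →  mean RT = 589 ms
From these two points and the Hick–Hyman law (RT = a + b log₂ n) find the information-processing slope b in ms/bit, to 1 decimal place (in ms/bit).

b = (RT₂ − RT₁)/(log₂ n₂ − log₂ n₁) = (589 − 491)/(2.5850 − 1.5850) = 98.000 ms/bit.

98.0 ms/bit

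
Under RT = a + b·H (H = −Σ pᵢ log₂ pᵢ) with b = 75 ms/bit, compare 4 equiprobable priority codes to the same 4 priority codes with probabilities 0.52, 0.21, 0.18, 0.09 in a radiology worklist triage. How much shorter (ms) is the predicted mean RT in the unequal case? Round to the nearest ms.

21 ms

The RT saving is b·ΔH. Equiprobable H₀ = log₂(4) = 2.0000 bits; with the given probabilities H = 1.7214 bits.
b·(H₀ − H) = 75 × (2.0000 − 1.7214) = 20.90 ms.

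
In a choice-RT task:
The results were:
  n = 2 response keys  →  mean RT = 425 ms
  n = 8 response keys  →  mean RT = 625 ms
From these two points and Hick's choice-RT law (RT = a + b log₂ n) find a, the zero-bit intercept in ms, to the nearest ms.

325 ms

The slope on a log₂ axis is (625 − 425) / (3 − 1) = 100 ms/bit.
Intercept: a = 425 − 100·log₂(2) = 325.000 ms.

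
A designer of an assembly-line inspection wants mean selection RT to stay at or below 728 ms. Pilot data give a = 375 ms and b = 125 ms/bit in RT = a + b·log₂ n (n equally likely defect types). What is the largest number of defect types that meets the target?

Set 375 + 125·log₂ n ≤ 728 → log₂ n ≤ (728 − 375)/125 = 2.8240.
So n ≤ 2^2.8240 = 7.081; the largest integer n is 7.

7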